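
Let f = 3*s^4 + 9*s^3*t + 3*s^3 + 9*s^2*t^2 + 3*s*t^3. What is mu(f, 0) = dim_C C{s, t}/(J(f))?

The Hessian of f at 0 is [[0, 0], [0, 0]] with rank 0, so corank 2. A Groebner basis of the Jacobian ideal J(f) in C{s,t} is {3*s^2 + t^4 + t^3, s^3, s^2*t - s^2 - t^3/3, 2*s^2 + s*t^2 + 2*t^3/3}; counting standard monomials gives mu = 7. Corank 2; j^3 = 3*s^3 is a perfect cube, so E-series; the 4-jet and mu = 7 give E_7.

7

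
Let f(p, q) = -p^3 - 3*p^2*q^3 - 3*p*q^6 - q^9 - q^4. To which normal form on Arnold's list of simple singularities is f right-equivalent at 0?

The Hessian of f at 0 is [[0, 0], [0, 0]] with rank 0, so corank 2. A Groebner basis of the Jacobian ideal J(f) in C{p,q} is {q^3, p^2}; counting standard monomials gives mu = 6. Corank 2; j^3 = -p^3 is a perfect cube, so E-series; the 4-jet and mu = 6 give E_6.

E_6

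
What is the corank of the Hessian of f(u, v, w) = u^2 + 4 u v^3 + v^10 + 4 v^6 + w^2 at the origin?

1

The Hessian at 0 is [[2, 0, 0], [0, 0, 0], [0, 0, 2]] of rank 2; hence corank 1.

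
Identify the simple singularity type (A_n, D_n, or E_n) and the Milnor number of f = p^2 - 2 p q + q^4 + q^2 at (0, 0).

The Hessian of f at 0 is [[2, -2], [-2, 2]] with rank 1, so corank 1. A Groebner basis of the Jacobian ideal J(f) in C{p,q} is {q^3, p - q}; counting standard monomials gives mu = 3. Corank 1: A-series; mu = 3 gives A_3.

Type A_3, Milnor number mu = 3.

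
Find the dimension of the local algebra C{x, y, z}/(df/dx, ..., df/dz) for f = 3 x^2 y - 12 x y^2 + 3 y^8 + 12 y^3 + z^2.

The Hessian of f at 0 is [[0, 0, 0], [0, 0, 0], [0, 0, 2]] with rank 1, so corank 2. A Groebner basis of the Jacobian ideal J(f) in C{x,y,z} is {x^2/8 + y^7 - y^2/2, x^3 - 8*y^3, x*y - 2*y^2, z}; counting standard monomials gives mu = 9. Corank 2; j^3 = 3*y*(x - 2*y)^2 has shape L^2 M (L != M), so D-series; mu = 9 gives D_9.

9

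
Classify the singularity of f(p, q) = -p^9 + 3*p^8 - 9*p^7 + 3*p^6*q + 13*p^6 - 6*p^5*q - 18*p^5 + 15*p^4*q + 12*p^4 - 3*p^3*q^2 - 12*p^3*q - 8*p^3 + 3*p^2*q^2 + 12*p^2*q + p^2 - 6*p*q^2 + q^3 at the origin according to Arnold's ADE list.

The Hessian of f at 0 is [[2, 0], [0, 0]] with rank 1, so corank 1. A Groebner basis of the Jacobian ideal J(f) in C{p,q} is {q^2, p}; counting standard monomials gives mu = 2. Corank 1: A-series; mu = 2 gives A_2.

A2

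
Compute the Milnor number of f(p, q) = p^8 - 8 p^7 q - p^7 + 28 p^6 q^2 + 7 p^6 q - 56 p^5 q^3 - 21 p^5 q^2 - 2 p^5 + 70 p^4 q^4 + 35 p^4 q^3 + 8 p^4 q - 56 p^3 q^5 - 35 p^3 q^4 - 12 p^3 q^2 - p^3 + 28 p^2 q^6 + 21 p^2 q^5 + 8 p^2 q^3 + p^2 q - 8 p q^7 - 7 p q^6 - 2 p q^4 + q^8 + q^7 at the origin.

9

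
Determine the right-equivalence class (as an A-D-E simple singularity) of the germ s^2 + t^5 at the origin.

The Hessian of f at 0 has rank 1. Corank 1: A-series; mu = 4 gives A_4.

A4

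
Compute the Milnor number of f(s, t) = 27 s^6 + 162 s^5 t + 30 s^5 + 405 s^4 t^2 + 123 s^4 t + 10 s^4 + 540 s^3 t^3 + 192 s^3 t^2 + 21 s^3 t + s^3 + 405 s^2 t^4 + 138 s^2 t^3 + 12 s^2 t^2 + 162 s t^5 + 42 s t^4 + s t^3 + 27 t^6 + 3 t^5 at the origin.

7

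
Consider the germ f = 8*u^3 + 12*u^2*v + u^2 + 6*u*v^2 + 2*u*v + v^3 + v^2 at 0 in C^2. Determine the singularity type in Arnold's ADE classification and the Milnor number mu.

The Hessian of f at 0 has rank 1. Corank 1: A-series; mu = 2 gives A_2.

Type A_{2}, Milnor number mu = 2.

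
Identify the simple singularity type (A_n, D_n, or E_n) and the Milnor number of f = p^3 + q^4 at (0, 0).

Type E6, Milnor number mu = 6.

The Hessian of f at 0 has rank 0. Corank 2; j^3 = p^3 is a perfect cube, so E-series; the 4-jet and mu = 6 give E_6.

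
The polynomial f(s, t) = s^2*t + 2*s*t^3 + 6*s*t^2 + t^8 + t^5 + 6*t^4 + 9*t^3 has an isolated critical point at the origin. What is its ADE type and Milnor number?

The Hessian of f at 0 has rank 0. Corank 2; j^3 = t*(s + 3*t)^2 has shape L^2 M (L != M), so D-series; mu = 9 gives D_9.

Type D_9, Milnor number mu = 9.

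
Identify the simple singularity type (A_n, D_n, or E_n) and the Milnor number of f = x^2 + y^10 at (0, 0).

Type A9, Milnor number mu = 9.

The Hessian of f at 0 has rank 1. Corank 1: A-series; mu = 9 gives A_9.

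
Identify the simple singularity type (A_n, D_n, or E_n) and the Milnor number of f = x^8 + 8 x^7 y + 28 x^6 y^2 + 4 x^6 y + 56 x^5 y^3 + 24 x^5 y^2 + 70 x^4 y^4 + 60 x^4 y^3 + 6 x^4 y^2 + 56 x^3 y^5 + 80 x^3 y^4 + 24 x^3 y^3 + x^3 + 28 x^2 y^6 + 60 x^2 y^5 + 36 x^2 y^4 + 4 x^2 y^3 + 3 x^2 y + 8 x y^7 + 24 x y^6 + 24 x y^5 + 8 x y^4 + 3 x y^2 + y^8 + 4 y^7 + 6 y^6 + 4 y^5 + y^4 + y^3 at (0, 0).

Type E6, Milnor number mu = 6.

The Hessian of f at 0 is [[0, 0], [0, 0]] with rank 0, so corank 2. A Groebner basis of the Jacobian ideal J(f) in C{x,y} is {y^3, x^2 + 2*x*y + y^2}; counting standard monomials gives mu = 6. Corank 2; j^3 = (x + y)^3 is a perfect cube, so E-series; the 4-jet and mu = 6 give E_6.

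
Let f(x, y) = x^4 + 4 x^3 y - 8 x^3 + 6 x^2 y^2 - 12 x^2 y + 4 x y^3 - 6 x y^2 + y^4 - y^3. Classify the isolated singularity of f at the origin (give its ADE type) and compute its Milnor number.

Type E_{6}, Milnor number mu = 6.

The Hessian of f at 0 is [[0, 0], [0, 0]] with rank 0, so corank 2. A Groebner basis of the Jacobian ideal J(f) in C{x,y} is {y^4, x*y^2 + 2*y^3/3, x^2 + x*y + y^2/4}; counting standard monomials gives mu = 6. Corank 2; j^3 = -(2*x + y)^3 is a perfect cube, so E-series; the 4-jet and mu = 6 give E_6.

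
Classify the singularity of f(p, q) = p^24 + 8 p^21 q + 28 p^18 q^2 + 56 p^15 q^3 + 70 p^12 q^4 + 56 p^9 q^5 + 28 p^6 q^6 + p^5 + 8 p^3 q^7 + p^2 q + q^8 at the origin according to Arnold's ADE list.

D9

The Hessian of f at 0 is [[0, 0], [0, 0]] with rank 0, so corank 2. A Groebner basis of the Jacobian ideal J(f) in C{p,q} is {p^2/8 + q^7, p^3, p*q}; counting standard monomials gives mu = 9. Corank 2; j^3 = p^2*q has shape L^2 M (L != M), so D-series; mu = 9 gives D_9.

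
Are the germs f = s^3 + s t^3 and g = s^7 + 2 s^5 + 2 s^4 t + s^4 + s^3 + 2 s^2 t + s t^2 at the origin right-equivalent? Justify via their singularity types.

The Hessian of f at 0 has rank 0. Corank 2; j^3 = s^3 is a perfect cube, so E-series; the 4-jet and mu = 7 give E_7. The Hessian of g at 0 has rank 0. Corank 2; j^3 = s*(s + t)^2 has shape L^2 M (L != M), so D-series; mu = 5 gives D_5. f is E_7 but g is D_5, hence not right-equivalent.

No.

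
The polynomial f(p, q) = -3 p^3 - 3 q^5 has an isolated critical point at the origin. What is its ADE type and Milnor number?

The Hessian of f at 0 is [[0, 0], [0, 0]] with rank 0, so corank 2. A Groebner basis of the Jacobian ideal J(f) in C{p,q} is {q^4, p^2}; counting standard monomials gives mu = 8. Corank 2; j^3 = -3*p^3 is a perfect cube, so E-series; the 5-jet and mu = 8 give E_8.

Type E_{8}, Milnor number mu = 8.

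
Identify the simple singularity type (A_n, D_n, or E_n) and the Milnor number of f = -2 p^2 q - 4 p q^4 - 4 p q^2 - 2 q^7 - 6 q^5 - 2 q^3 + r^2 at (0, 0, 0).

Type D_{6}, Milnor number mu = 6.

The Hessian of f at 0 has rank 1. Corank 2; j^3 = -2*q*(p + q)^2 has shape L^2 M (L != M), so D-series; mu = 6 gives D_6.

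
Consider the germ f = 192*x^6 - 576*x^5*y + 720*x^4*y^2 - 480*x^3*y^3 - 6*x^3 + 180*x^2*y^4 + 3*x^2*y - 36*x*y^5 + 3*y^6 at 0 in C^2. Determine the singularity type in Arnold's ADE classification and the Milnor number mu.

The Hessian of f at 0 has rank 0. Corank 2; j^3 = -3*x^2*(2*x - y) has shape L^2 M (L != M), so D-series; mu = 7 gives D_7.

Type D_7, Milnor number mu = 7.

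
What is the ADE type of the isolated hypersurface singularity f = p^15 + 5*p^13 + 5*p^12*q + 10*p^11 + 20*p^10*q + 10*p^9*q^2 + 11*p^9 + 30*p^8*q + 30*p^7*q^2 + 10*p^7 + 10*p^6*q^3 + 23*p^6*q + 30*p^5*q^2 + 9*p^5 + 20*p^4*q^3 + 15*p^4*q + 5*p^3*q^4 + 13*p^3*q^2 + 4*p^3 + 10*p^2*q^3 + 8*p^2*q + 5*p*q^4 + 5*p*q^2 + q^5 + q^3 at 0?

D6

The Hessian of f at 0 has rank 0. Corank 2; j^3 = (p + q)*(2*p + q)^2 has shape L^2 M (L != M), so D-series; mu = 6 gives D_6.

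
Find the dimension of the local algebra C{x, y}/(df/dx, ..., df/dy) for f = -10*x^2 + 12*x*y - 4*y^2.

1

The Hessian of f at 0 has rank 2. Corank 0: nondegenerate Morse point, so A_1.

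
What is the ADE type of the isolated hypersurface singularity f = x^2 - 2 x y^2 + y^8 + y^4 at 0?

A_{7}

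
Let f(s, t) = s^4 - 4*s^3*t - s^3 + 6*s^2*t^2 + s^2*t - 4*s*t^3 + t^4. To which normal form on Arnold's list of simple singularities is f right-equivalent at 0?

D_{5}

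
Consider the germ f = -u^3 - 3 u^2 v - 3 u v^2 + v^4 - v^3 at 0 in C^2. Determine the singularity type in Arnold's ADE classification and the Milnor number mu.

Type E_6, Milnor number mu = 6.

The Hessian of f at 0 has rank 0. Corank 2; j^3 = -(u + v)^3 is a perfect cube, so E-series; the 4-jet and mu = 6 give E_6.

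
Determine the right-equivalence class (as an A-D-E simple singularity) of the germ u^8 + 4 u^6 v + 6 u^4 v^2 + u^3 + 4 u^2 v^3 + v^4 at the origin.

The Hessian of f at 0 has rank 0. Corank 2; j^3 = u^3 is a perfect cube, so E-series; the 4-jet and mu = 6 give E_6.

E6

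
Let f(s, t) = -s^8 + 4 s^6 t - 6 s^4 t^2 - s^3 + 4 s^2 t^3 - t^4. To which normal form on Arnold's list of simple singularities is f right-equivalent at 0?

E_{6}

The Hessian of f at 0 has rank 0. Corank 2; j^3 = -s^3 is a perfect cube, so E-series; the 4-jet and mu = 6 give E_6.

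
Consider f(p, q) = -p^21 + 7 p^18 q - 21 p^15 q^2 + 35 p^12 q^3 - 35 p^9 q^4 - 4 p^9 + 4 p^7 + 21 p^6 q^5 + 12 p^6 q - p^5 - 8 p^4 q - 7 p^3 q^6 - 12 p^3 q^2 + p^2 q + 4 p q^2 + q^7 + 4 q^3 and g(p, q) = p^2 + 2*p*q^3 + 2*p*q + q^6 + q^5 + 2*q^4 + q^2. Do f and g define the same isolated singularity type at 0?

No.

The Hessian of f at 0 has rank 0. Corank 2; j^3 = q*(p + 2*q)^2 has shape L^2 M (L != M), so D-series; mu = 8 gives D_8. The Hessian of g at 0 has rank 1. Corank 1: A-series; mu = 4 gives A_4. f is D_8 but g is A_4, hence not right-equivalent.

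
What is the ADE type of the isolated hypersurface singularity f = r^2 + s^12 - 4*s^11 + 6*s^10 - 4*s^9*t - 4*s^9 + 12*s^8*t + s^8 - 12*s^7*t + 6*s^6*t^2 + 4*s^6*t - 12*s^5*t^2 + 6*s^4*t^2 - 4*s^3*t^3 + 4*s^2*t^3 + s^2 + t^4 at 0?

The Hessian of f at 0 is [[2, 0, 0], [0, 0, 0], [0, 0, 2]] with rank 2, so corank 1. A Groebner basis of the Jacobian ideal J(f) in C{s,t,r} is {t^3, s, r}; counting standard monomials gives mu = 3. Corank 1: A-series; mu = 3 gives A_3.

A3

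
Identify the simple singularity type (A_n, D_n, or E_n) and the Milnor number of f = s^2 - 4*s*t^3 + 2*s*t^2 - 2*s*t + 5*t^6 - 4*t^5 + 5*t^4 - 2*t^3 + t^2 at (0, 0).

Type A_5, Milnor number mu = 5.

The Hessian of f at 0 has rank 1. Corank 1: A-series; mu = 5 gives A_5.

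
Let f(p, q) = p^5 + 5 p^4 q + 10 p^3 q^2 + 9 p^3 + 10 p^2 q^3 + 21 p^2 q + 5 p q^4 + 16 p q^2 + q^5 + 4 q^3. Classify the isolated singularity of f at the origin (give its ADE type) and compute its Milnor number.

The Hessian of f at 0 has rank 0. Corank 2; j^3 = (p + q)*(3*p + 2*q)^2 has shape L^2 M (L != M), so D-series; mu = 6 gives D_6.

Type D6, Milnor number mu = 6.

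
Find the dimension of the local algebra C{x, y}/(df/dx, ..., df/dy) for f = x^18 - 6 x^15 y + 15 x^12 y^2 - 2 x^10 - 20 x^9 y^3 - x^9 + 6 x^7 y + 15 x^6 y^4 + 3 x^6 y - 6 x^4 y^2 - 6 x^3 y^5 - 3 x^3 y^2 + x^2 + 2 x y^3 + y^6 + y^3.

The Hessian of f at 0 is [[2, 0], [0, 0]] with rank 1, so corank 1. A Groebner basis of the Jacobian ideal J(f) in C{x,y} is {y^2, x}; counting standard monomials gives mu = 2. Corank 1: A-series; mu = 2 gives A_2.

2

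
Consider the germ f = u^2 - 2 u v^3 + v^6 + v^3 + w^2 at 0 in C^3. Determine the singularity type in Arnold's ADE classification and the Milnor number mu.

Type A_2, Milnor number mu = 2.

The Hessian of f at 0 has rank 2. Corank 1: A-series; mu = 2 gives A_2.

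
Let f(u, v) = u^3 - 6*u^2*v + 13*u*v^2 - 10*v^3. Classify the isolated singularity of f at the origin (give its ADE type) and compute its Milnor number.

The Hessian of f at 0 is [[0, 0], [0, 0]] with rank 0, so corank 2. A Groebner basis of the Jacobian ideal J(f) in C{u,v} is {v^3, u^2 - 11*v^2/3, u*v - 2*v^2}; counting standard monomials gives mu = 4. Corank 2; j^3 = (u - 2*v)*(u^2 - 4*u*v + 5*v^2) splits into three distinct lines over C (the quadratic factor has nonzero discriminant), so D_4.

Type D_{4}, Milnor number mu = 4.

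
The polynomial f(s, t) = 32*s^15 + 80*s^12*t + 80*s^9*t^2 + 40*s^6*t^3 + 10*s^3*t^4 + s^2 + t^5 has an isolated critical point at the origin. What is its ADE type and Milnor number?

Type A4, Milnor number mu = 4.

The Hessian of f at 0 is [[2, 0], [0, 0]] with rank 1, so corank 1. A Groebner basis of the Jacobian ideal J(f) in C{s,t} is {t^4, s}; counting standard monomials gives mu = 4. Corank 1: A-series; mu = 4 gives A_4.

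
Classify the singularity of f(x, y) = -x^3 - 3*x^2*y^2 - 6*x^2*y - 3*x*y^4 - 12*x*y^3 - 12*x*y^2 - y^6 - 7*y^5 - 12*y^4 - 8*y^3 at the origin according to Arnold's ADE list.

E_8

The Hessian of f at 0 has rank 0. Corank 2; j^3 = -(x + 2*y)^3 is a perfect cube, so E-series; the 5-jet and mu = 8 give E_8.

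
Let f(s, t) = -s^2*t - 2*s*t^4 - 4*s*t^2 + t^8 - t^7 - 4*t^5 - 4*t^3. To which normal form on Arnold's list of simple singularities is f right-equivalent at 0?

The Hessian of f at 0 has rank 0. Corank 2; j^3 = -t*(s + 2*t)^2 has shape L^2 M (L != M), so D-series; mu = 9 gives D_9.

D_{9}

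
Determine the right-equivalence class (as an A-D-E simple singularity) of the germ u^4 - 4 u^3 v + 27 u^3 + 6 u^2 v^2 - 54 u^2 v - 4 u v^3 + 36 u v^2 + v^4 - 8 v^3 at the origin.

E_{6}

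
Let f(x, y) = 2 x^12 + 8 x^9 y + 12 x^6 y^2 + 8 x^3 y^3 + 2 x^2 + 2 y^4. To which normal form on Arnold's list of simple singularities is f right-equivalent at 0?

A_3

The Hessian of f at 0 is [[4, 0], [0, 0]] with rank 1, so corank 1. A Groebner basis of the Jacobian ideal J(f) in C{x,y} is {y^3, x}; counting standard monomials gives mu = 3. Corank 1: A-series; mu = 3 gives A_3.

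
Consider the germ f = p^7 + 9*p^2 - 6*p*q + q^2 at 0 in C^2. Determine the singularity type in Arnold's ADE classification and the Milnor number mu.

Type A_6, Milnor number mu = 6.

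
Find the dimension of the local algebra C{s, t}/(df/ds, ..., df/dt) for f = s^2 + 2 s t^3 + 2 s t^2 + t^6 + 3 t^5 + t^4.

4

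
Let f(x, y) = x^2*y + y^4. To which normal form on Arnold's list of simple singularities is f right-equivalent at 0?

D_{5}

The Hessian of f at 0 has rank 0. Corank 2; j^3 = x^2*y has shape L^2 M (L != M), so D-series; mu = 5 gives D_5.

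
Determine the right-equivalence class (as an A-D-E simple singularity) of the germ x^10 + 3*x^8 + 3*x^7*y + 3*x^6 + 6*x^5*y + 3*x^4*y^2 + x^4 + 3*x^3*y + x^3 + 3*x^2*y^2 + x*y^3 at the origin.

The Hessian of f at 0 has rank 0. Corank 2; j^3 = x^3 is a perfect cube, so E-series; the 4-jet and mu = 7 give E_7.

E_{7}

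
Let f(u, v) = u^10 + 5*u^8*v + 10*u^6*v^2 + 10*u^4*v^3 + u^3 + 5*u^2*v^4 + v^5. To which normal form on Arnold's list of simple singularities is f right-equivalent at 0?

The Hessian of f at 0 has rank 0. Corank 2; j^3 = u^3 is a perfect cube, so E-series; the 5-jet and mu = 8 give E_8.

E8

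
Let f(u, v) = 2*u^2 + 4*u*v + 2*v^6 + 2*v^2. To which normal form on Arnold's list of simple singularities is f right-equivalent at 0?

A5

The Hessian of f at 0 is [[4, 4], [4, 4]] with rank 1, so corank 1. A Groebner basis of the Jacobian ideal J(f) in C{u,v} is {v^5, u + v}; counting standard monomials gives mu = 5. Corank 1: A-series; mu = 5 gives A_5.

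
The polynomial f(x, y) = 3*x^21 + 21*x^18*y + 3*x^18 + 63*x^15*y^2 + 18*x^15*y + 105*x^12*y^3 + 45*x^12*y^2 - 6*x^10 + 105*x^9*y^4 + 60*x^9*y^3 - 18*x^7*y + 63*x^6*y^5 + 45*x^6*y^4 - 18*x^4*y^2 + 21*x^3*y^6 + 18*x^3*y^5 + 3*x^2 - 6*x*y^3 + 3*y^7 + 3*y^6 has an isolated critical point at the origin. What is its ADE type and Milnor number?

Type A_6, Milnor number mu = 6.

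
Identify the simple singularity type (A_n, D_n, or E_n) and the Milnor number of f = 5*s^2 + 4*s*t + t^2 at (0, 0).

Type A1, Milnor number mu = 1.

The Hessian of f at 0 is [[10, 4], [4, 2]] with rank 2, so corank 0. A Groebner basis of the Jacobian ideal J(f) in C{s,t} is {s, t}; counting standard monomials gives mu = 1. Corank 0: nondegenerate Morse point, so A_1.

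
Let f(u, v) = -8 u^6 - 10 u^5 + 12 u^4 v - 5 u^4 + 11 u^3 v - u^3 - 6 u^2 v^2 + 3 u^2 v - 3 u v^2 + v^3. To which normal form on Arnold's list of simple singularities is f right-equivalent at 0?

The Hessian of f at 0 has rank 0. Corank 2; j^3 = -(u - v)^3 is a perfect cube, so E-series; the 4-jet and mu = 7 give E_7.

E7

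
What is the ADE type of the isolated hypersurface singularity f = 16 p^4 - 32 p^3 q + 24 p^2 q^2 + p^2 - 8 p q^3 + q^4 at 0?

A3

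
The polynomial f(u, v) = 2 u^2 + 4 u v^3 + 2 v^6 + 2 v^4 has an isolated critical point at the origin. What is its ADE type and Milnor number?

Type A_{3}, Milnor number mu = 3.

The Hessian of f at 0 has rank 1. Corank 1: A-series; mu = 3 gives A_3.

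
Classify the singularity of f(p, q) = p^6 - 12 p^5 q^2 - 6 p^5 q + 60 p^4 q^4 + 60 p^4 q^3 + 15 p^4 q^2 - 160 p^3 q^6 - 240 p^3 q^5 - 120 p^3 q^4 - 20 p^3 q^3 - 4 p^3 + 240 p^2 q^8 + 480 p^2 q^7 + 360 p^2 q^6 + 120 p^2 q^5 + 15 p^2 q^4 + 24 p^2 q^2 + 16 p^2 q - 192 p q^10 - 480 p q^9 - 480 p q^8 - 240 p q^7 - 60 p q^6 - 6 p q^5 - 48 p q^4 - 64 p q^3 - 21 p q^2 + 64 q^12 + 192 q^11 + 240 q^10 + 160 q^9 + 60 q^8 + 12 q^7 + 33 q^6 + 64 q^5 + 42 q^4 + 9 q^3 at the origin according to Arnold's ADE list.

The Hessian of f at 0 has rank 0. Corank 2; j^3 = -(p - q)*(2*p - 3*q)^2 has shape L^2 M (L != M), so D-series; mu = 7 gives D_7.

D7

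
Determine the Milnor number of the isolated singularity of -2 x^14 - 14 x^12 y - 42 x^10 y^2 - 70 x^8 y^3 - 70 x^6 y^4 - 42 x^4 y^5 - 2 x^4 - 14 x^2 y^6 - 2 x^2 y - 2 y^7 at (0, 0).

The Hessian of f at 0 has rank 0. Corank 2; j^3 = -2*x^2*y has shape L^2 M (L != M), so D-series; mu = 8 gives D_8.

8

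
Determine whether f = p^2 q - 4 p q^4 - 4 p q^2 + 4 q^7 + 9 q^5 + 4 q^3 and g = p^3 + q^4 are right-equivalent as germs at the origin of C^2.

No.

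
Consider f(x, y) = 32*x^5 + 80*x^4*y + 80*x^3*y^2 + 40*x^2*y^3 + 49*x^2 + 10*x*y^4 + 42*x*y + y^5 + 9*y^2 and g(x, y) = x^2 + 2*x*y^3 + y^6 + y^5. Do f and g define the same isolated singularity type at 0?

Yes.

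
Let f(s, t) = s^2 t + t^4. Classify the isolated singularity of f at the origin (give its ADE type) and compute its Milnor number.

The Hessian of f at 0 has rank 0. Corank 2; j^3 = s^2*t has shape L^2 M (L != M), so D-series; mu = 5 gives D_5.

Type D_5, Milnor number mu = 5.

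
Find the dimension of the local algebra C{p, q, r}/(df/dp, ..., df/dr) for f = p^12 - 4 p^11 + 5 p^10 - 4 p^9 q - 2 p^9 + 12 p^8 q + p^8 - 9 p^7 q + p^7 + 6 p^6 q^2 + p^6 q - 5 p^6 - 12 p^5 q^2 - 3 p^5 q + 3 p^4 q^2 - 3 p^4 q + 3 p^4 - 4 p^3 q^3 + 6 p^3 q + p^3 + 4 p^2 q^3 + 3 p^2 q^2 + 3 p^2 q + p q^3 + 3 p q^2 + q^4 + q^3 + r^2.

The Hessian of f at 0 is [[0, 0, 0], [0, 0, 0], [0, 0, 2]] with rank 1, so corank 2. A Groebner basis of the Jacobian ideal J(f) in C{p,q,r} is {3*p^2/4 + 3*p*q/2 + q^4 + q^3/4 + 3*q^2/4, p^3 - 3*p^2/2 - 3*p*q + q^3/2 - 3*q^2/2, p^2*q + 5*p^2/4 + 5*p*q/2 - 7*q^3/12 + 5*q^2/4, -3*p^2/4 + p*q^2 - 3*p*q/2 + 3*q^3/4 - 3*q^2/4, r}; counting standard monomials gives mu = 7. Corank 2; j^3 = (p + q)^3 is a perfect cube, so E-series; the 4-jet and mu = 7 give E_7.

7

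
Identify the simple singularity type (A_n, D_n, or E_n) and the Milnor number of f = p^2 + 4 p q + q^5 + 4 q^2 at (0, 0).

Type A4, Milnor number mu = 4.

The Hessian of f at 0 has rank 1. Corank 1: A-series; mu = 4 gives A_4.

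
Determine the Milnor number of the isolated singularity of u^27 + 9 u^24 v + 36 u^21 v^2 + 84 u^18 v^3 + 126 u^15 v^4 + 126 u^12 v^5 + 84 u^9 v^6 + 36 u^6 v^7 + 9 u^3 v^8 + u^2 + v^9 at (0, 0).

8

The Hessian of f at 0 has rank 1. Corank 1: A-series; mu = 8 gives A_8.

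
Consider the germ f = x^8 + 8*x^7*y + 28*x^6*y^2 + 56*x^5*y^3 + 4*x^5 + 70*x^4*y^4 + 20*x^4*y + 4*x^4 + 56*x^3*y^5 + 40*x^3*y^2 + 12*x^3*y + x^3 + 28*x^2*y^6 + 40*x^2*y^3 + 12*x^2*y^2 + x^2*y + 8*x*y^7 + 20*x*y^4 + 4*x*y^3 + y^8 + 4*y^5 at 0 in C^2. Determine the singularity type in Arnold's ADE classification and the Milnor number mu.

Type D_{9}, Milnor number mu = 9.

The Hessian of f at 0 has rank 0. Corank 2; j^3 = x^2*(x + y) has shape L^2 M (L != M), so D-series; mu = 9 gives D_9.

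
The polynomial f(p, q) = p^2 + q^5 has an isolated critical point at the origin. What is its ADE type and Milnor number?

Type A_{4}, Milnor number mu = 4.

The Hessian of f at 0 has rank 1. Corank 1: A-series; mu = 4 gives A_4.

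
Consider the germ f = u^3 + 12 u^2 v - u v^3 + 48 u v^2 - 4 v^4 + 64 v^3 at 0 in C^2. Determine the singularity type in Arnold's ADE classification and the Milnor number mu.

Type E7, Milnor number mu = 7.

The Hessian of f at 0 is [[0, 0], [0, 0]] with rank 0, so corank 2. A Groebner basis of the Jacobian ideal J(f) in C{u,v} is {u^3 + 12*u^2*v - 384*u^2 - 3072*u*v - 6144*v^2, 12*u^2 + u*v^2 + 96*u*v + 192*v^2, -3*u^2 - 24*u*v + v^3 - 48*v^2}; counting standard monomials gives mu = 7. Corank 2; j^3 = (u + 4*v)^3 is a perfect cube, so E-series; the 4-jet and mu = 7 give E_7.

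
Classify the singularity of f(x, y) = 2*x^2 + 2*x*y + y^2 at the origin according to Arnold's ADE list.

The Hessian of f at 0 has rank 2. Corank 0: nondegenerate Morse point, so A_1.

A_1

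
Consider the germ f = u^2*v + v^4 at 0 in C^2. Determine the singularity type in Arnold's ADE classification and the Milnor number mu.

Type D5, Milnor number mu = 5.

The Hessian of f at 0 is [[0, 0], [0, 0]] with rank 0, so corank 2. A Groebner basis of the Jacobian ideal J(f) in C{u,v} is {u^3, u^2/4 + v^3, u*v}; counting standard monomials gives mu = 5. Corank 2; j^3 = u^2*v has shape L^2 M (L != M), so D-series; mu = 5 gives D_5.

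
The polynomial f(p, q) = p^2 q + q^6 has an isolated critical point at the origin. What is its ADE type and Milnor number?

The Hessian of f at 0 has rank 0. Corank 2; j^3 = p^2*q has shape L^2 M (L != M), so D-series; mu = 7 gives D_7.

Type D_7, Milnor number mu = 7.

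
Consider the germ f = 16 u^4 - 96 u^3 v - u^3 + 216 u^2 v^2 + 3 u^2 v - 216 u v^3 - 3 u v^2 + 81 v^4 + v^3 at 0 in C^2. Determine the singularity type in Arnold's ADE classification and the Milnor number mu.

Type E_6, Milnor number mu = 6.

The Hessian of f at 0 is [[0, 0], [0, 0]] with rank 0, so corank 2. A Groebner basis of the Jacobian ideal J(f) in C{u,v} is {v^4, u*v^2 - 7*v^3/6, u^2 - 2*u*v + v^2}; counting standard monomials gives mu = 6. Corank 2; j^3 = -(u - v)^3 is a perfect cube, so E-series; the 4-jet and mu = 6 give E_6.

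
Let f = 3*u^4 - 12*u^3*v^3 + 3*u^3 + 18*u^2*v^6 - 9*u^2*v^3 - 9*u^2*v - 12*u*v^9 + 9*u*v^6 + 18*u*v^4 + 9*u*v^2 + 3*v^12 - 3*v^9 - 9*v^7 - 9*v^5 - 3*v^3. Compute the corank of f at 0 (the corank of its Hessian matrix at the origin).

2

Hessian at 0 has rank 0.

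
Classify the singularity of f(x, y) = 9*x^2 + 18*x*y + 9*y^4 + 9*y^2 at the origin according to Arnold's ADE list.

A3

The Hessian of f at 0 is [[18, 18], [18, 18]] with rank 1, so corank 1. A Groebner basis of the Jacobian ideal J(f) in C{x,y} is {y^3, x + y}; counting standard monomials gives mu = 3. Corank 1: A-series; mu = 3 gives A_3.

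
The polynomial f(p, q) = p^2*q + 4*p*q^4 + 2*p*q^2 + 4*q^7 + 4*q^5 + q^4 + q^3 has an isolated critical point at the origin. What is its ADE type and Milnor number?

The Hessian of f at 0 has rank 0. Corank 2; j^3 = q*(p + q)^2 has shape L^2 M (L != M), so D-series; mu = 5 gives D_5.

Type D_{5}, Milnor number mu = 5.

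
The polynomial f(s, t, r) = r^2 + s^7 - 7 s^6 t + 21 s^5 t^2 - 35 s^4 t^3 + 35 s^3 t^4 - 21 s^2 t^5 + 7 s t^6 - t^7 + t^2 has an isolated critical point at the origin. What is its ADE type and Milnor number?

The Hessian of f at 0 is [[0, 0, 0], [0, 2, 0], [0, 0, 2]] with rank 2, so corank 1. A Groebner basis of the Jacobian ideal J(f) in C{s,t,r} is {s^6, t, r}; counting standard monomials gives mu = 6. Corank 1: A-series; mu = 6 gives A_6.

Type A_{6}, Milnor number mu = 6.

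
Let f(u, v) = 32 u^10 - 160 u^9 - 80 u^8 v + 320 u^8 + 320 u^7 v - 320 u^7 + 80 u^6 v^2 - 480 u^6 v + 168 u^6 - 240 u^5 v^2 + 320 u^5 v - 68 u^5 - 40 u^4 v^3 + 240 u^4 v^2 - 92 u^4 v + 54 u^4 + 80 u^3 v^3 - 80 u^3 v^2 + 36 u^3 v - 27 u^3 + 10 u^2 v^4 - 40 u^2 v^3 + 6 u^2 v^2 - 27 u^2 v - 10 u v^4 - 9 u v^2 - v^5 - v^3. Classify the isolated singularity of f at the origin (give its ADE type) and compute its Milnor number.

Type E_{8}, Milnor number mu = 8.

The Hessian of f at 0 is [[0, 0], [0, 0]] with rank 0, so corank 2. A Groebner basis of the Jacobian ideal J(f) in C{u,v} is {-2187*u^2/16 + u*v^3 + 81*u*v^2/4 - 729*u*v/8 + 27*v^3/4 - 243*v^2/16, 729*u^2/2 - 54*u*v^2 + 243*u*v + v^4 - 18*v^3 + 81*v^2/2, u^3 + 9*u^2/4 - 2*u*v^2/3 + 3*u*v/2 - 5*v^3/27 + v^2/4, u^2*v - 9*u^2/4 + u*v^2 - 3*u*v/2 + 2*v^3/9 - v^2/4}; counting standard monomials gives mu = 8. Corank 2; j^3 = -(3*u + v)^3 is a perfect cube, so E-series; the 5-jet and mu = 8 give E_8.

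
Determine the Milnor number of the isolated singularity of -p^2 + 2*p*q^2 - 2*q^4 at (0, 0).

3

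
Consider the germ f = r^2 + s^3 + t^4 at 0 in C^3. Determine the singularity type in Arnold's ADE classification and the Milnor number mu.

Type E_6, Milnor number mu = 6.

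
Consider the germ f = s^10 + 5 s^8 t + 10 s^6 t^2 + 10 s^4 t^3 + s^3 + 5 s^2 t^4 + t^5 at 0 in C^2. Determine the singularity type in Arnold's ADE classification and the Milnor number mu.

Type E_8, Milnor number mu = 8.

The Hessian of f at 0 is [[0, 0], [0, 0]] with rank 0, so corank 2. A Groebner basis of the Jacobian ideal J(f) in C{s,t} is {t^4, s^2}; counting standard monomials gives mu = 8. Corank 2; j^3 = s^3 is a perfect cube, so E-series; the 5-jet and mu = 8 give E_8.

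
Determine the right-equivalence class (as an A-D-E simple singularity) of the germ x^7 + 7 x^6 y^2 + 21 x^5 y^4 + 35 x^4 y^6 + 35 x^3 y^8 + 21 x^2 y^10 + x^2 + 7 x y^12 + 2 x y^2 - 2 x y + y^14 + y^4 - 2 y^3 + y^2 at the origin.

The Hessian of f at 0 has rank 1. Corank 1: A-series; mu = 6 gives A_6.

A_6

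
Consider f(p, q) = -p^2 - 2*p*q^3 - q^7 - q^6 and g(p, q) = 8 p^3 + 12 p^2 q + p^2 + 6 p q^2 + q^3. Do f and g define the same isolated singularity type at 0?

The Hessian of f at 0 has rank 1. Corank 1: A-series; mu = 6 gives A_6. The Hessian of g at 0 has rank 1. Corank 1: A-series; mu = 2 gives A_2. f is A_6 but g is A_2, hence not right-equivalent.

No.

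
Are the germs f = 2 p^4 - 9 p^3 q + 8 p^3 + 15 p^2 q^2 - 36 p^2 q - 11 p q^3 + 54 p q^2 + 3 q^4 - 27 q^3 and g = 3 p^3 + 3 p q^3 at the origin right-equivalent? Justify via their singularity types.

The Hessian of f at 0 is [[0, 0], [0, 0]] with rank 0, so corank 2. A Groebner basis of the Jacobian ideal J(f) in C{p,q} is {768*p^2 - 2304*p*q + q^4 + 8*q^3 + 1728*q^2, p^3 + 180*p^2 - 540*p*q - 3*q^3/2 + 405*q^2, p^2*q + 88*p^2 - 264*p*q - 4*q^3/3 + 198*q^2, 32*p^2 + p*q^2 - 96*p*q - 7*q^3/6 + 72*q^2}; counting standard monomials gives mu = 7. Corank 2; j^3 = (2*p - 3*q)^3 is a perfect cube, so E-series; the 4-jet and mu = 7 give E_7. The Hessian of g at 0 is [[0, 0], [0, 0]] with rank 0, so corank 2. A Groebner basis of the Jacobian ideal J(g) in C{p,q} is {p^3, p*q^2, 3*p^2 + q^3}; counting standard monomials gives mu = 7. Corank 2; j^3 = 3*p^3 is a perfect cube, so E-series; the 4-jet and mu = 7 give E_7. Both have type E_7, hence right-equivalent.

Yes.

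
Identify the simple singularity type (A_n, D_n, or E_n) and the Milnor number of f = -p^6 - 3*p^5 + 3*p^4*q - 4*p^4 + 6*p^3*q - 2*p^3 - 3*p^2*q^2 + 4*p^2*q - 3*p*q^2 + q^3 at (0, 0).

Type D_4, Milnor number mu = 4.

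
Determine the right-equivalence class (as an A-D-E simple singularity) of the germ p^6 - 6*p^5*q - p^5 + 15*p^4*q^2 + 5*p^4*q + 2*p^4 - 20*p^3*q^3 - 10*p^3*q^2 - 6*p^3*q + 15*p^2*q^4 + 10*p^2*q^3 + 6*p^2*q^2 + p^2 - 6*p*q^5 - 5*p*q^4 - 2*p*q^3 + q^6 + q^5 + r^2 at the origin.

The Hessian of f at 0 has rank 2. Corank 1: A-series; mu = 4 gives A_4.

A_4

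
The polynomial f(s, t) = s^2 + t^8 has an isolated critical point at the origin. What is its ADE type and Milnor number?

Type A_7, Milnor number mu = 7.

The Hessian of f at 0 is [[2, 0], [0, 0]] with rank 1, so corank 1. A Groebner basis of the Jacobian ideal J(f) in C{s,t} is {t^7, s}; counting standard monomials gives mu = 7. Corank 1: A-series; mu = 7 gives A_7.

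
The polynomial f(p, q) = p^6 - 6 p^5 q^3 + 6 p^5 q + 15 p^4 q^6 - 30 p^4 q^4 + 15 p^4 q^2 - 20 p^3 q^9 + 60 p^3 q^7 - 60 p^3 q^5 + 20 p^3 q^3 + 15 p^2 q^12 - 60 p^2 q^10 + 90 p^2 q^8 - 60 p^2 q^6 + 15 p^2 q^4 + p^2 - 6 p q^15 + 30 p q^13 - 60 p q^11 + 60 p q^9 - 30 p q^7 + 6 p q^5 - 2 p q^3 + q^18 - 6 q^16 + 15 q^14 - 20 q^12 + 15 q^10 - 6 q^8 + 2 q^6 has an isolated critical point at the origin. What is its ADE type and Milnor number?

Type A_{5}, Milnor number mu = 5.

The Hessian of f at 0 is [[2, 0], [0, 0]] with rank 1, so corank 1. A Groebner basis of the Jacobian ideal J(f) in C{p,q} is {p*q^2, -p + q^3, p^2}; counting standard monomials gives mu = 5. Corank 1: A-series; mu = 5 gives A_5.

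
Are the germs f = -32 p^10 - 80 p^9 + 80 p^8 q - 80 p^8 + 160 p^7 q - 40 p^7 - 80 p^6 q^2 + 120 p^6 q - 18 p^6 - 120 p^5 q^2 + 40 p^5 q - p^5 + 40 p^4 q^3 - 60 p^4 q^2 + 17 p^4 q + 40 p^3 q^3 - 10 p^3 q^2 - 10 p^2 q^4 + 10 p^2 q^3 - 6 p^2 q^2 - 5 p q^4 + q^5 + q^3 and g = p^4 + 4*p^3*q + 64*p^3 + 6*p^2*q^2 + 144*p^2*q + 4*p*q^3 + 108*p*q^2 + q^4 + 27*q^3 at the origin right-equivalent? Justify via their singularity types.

No.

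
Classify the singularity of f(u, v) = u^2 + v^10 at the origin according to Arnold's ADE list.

A_9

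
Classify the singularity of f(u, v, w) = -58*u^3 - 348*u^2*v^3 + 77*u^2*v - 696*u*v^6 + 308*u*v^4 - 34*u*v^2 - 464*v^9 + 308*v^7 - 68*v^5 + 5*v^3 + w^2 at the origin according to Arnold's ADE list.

The Hessian of f at 0 has rank 1. Corank 2; j^3 = -(2*u - v)*(29*u^2 - 24*u*v + 5*v^2) splits into three distinct lines over C (the quadratic factor has nonzero discriminant), so D_4.

D_4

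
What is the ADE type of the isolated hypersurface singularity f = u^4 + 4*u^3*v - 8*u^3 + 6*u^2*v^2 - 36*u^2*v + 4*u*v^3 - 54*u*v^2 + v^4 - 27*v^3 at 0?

E_{6}

The Hessian of f at 0 has rank 0. Corank 2; j^3 = -(2*u + 3*v)^3 is a perfect cube, so E-series; the 4-jet and mu = 6 give E_6.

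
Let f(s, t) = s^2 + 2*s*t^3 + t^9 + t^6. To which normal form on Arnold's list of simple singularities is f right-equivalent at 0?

A_{8}

The Hessian of f at 0 is [[2, 0], [0, 0]] with rank 1, so corank 1. A Groebner basis of the Jacobian ideal J(f) in C{s,t} is {s^2*t^2, s^3, s + t^3}; counting standard monomials gives mu = 8. Corank 1: A-series; mu = 8 gives A_8.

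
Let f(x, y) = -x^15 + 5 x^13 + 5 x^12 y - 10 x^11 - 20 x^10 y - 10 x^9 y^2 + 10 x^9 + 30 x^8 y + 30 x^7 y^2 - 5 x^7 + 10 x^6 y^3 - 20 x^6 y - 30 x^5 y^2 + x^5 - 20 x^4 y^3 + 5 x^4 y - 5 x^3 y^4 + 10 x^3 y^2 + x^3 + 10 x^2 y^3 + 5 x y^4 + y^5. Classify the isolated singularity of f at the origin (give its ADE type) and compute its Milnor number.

The Hessian of f at 0 has rank 0. Corank 2; j^3 = x^3 is a perfect cube, so E-series; the 5-jet and mu = 8 give E_8.

Type E_8, Milnor number mu = 8.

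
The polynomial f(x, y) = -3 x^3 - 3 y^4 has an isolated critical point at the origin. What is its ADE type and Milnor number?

Type E_{6}, Milnor number mu = 6.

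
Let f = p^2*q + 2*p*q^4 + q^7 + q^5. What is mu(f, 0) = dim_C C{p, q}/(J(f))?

6

The Hessian of f at 0 has rank 0. Corank 2; j^3 = p^2*q has shape L^2 M (L != M), so D-series; mu = 6 gives D_6.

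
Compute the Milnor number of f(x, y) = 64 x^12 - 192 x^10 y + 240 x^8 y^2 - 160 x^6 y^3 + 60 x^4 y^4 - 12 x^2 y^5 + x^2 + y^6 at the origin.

The Hessian of f at 0 is [[2, 0], [0, 0]] with rank 1, so corank 1. A Groebner basis of the Jacobian ideal J(f) in C{x,y} is {y^5, x}; counting standard monomials gives mu = 5. Corank 1: A-series; mu = 5 gives A_5.

5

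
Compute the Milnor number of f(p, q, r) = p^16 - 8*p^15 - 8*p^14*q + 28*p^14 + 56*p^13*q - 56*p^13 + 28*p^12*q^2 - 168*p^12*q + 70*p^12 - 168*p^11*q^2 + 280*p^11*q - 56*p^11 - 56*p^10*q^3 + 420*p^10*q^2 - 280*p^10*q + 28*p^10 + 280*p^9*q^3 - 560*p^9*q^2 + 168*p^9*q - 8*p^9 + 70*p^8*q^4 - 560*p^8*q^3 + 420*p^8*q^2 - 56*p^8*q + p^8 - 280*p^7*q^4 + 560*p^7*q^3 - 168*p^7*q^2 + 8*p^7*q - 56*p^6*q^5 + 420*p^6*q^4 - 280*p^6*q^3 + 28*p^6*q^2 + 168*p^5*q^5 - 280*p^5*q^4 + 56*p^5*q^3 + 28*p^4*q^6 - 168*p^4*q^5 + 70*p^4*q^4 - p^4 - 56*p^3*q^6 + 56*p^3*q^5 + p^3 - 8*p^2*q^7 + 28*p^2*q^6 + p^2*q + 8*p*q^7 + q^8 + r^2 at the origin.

The Hessian of f at 0 has rank 1. Corank 2; j^3 = p^2*(p + q) has shape L^2 M (L != M), so D-series; mu = 9 gives D_9.

9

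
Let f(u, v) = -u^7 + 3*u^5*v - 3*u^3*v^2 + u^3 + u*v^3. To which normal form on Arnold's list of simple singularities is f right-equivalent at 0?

The Hessian of f at 0 has rank 0. Corank 2; j^3 = u^3 is a perfect cube, so E-series; the 4-jet and mu = 7 give E_7.

E_7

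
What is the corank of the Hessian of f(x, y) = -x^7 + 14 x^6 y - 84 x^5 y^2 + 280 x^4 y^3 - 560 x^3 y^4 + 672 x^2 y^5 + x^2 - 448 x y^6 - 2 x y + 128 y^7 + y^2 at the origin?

1

Hessian at 0 has rank 1.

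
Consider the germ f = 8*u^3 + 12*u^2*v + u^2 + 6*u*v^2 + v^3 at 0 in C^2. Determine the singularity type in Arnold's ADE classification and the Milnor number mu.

Type A_{2}, Milnor number mu = 2.

The Hessian of f at 0 has rank 1. Corank 1: A-series; mu = 2 gives A_2.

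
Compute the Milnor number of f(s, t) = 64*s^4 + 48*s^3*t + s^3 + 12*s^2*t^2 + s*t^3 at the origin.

7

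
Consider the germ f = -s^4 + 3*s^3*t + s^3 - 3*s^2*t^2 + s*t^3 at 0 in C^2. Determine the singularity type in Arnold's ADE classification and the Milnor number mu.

The Hessian of f at 0 has rank 0. Corank 2; j^3 = s^3 is a perfect cube, so E-series; the 4-jet and mu = 7 give E_7.

Type E_7, Milnor number mu = 7.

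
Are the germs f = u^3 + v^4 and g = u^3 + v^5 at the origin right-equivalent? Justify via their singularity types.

The Hessian of f at 0 is [[0, 0], [0, 0]] with rank 0, so corank 2. A Groebner basis of the Jacobian ideal J(f) in C{u,v} is {v^3, u^2}; counting standard monomials gives mu = 6. Corank 2; j^3 = u^3 is a perfect cube, so E-series; the 4-jet and mu = 6 give E_6. The Hessian of g at 0 is [[0, 0], [0, 0]] with rank 0, so corank 2. A Groebner basis of the Jacobian ideal J(g) in C{u,v} is {v^4, u^2}; counting standard monomials gives mu = 8. Corank 2; j^3 = u^3 is a perfect cube, so E-series; the 5-jet and mu = 8 give E_8. f is E_6 but g is E_8, hence not right-equivalent.

No.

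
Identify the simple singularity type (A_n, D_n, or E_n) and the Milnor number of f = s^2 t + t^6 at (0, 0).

Type D_{7}, Milnor number mu = 7.

The Hessian of f at 0 has rank 0. Corank 2; j^3 = s^2*t has shape L^2 M (L != M), so D-series; mu = 7 gives D_7.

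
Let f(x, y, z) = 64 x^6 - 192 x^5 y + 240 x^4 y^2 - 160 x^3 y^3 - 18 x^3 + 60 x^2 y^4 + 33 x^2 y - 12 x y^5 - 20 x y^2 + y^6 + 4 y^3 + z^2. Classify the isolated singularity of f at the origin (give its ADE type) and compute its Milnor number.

Type D_{7}, Milnor number mu = 7.

The Hessian of f at 0 has rank 1. Corank 2; j^3 = -(2*x - y)*(3*x - 2*y)^2 has shape L^2 M (L != M), so D-series; mu = 7 gives D_7.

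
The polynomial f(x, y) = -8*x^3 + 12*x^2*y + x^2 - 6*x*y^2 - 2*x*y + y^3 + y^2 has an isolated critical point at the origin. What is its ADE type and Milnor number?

Type A2, Milnor number mu = 2.

The Hessian of f at 0 is [[2, -2], [-2, 2]] with rank 1, so corank 1. A Groebner basis of the Jacobian ideal J(f) in C{x,y} is {y^2, x - y}; counting standard monomials gives mu = 2. Corank 1: A-series; mu = 2 gives A_2.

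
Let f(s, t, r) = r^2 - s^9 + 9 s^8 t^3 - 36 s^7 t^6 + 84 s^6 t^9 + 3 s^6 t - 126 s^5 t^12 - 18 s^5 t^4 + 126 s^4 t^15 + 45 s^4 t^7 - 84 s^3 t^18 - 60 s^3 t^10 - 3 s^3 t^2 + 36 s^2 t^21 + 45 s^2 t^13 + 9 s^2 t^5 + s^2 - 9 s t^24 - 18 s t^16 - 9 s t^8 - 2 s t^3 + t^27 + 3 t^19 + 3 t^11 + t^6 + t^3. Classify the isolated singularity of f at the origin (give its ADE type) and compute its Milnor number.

Type A_2, Milnor number mu = 2.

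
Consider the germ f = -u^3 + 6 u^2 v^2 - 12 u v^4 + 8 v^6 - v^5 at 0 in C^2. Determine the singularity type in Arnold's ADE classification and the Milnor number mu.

Type E_{8}, Milnor number mu = 8.

The Hessian of f at 0 is [[0, 0], [0, 0]] with rank 0, so corank 2. A Groebner basis of the Jacobian ideal J(f) in C{u,v} is {v^4, u^3, -u^2/4 + u*v^2}; counting standard monomials gives mu = 8. Corank 2; j^3 = -u^3 is a perfect cube, so E-series; the 5-jet and mu = 8 give E_8.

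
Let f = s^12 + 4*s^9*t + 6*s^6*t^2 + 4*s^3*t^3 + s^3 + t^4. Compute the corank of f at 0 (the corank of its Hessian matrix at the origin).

2

Hessian at 0 has rank 0.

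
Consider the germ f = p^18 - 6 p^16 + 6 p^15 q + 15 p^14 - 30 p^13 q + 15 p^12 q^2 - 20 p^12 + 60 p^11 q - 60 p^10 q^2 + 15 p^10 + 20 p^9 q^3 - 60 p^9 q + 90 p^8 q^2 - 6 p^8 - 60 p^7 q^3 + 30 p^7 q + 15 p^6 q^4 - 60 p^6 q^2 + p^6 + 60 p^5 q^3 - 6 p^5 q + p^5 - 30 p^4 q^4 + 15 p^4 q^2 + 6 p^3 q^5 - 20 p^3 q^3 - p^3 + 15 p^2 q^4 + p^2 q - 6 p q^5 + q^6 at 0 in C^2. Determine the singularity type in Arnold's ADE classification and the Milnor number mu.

Type D7, Milnor number mu = 7.

The Hessian of f at 0 has rank 0. Corank 2; j^3 = -p^2*(p - q) has shape L^2 M (L != M), so D-series; mu = 7 gives D_7.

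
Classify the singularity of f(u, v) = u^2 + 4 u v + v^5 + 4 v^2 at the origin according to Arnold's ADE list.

A_4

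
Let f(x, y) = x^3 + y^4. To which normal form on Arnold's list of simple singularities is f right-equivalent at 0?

E_{6}

The Hessian of f at 0 has rank 0. Corank 2; j^3 = x^3 is a perfect cube, so E-series; the 4-jet and mu = 6 give E_6.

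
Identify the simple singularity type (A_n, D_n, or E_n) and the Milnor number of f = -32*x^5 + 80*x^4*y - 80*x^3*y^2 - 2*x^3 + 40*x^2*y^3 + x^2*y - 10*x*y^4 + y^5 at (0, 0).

Type D_{6}, Milnor number mu = 6.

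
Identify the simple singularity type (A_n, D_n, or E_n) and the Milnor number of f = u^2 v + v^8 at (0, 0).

Type D_{9}, Milnor number mu = 9.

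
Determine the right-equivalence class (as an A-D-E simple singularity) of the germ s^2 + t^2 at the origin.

A_{1}

The Hessian of f at 0 is [[2, 0], [0, 2]] with rank 2, so corank 0. A Groebner basis of the Jacobian ideal J(f) in C{s,t} is {s, t}; counting standard monomials gives mu = 1. Corank 0: nondegenerate Morse point, so A_1.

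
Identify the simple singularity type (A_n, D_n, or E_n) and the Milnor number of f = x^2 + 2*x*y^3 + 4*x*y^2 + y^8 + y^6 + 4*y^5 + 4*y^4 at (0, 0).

Type A7, Milnor number mu = 7.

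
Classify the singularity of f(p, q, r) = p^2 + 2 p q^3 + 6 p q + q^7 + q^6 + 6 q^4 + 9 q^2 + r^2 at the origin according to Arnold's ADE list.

A6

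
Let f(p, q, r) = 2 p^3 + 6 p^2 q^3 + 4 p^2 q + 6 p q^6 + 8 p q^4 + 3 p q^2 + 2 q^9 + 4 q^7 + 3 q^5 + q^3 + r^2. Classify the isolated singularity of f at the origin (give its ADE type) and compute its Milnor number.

The Hessian of f at 0 is [[0, 0, 0], [0, 0, 0], [0, 0, 2]] with rank 1, so corank 2. A Groebner basis of the Jacobian ideal J(f) in C{p,q,r} is {q^3, p^2 - 3*q^2/2, p*q + 3*q^2/2, r}; counting standard monomials gives mu = 4. Corank 2; j^3 = (p + q)*(2*p^2 + 2*p*q + q^2) splits into three distinct lines over C (the quadratic factor has nonzero discriminant), so D_4.

Type D_4, Milnor number mu = 4.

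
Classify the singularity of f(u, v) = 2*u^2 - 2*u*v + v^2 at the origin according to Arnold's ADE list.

A1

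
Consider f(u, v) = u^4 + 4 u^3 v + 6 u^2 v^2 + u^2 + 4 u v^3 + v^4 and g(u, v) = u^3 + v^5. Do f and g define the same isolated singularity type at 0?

No.

The Hessian of f at 0 is [[2, 0], [0, 0]] with rank 1, so corank 1. A Groebner basis of the Jacobian ideal J(f) in C{u,v} is {v^3, u}; counting standard monomials gives mu = 3. Corank 1: A-series; mu = 3 gives A_3. The Hessian of g at 0 is [[0, 0], [0, 0]] with rank 0, so corank 2. A Groebner basis of the Jacobian ideal J(g) in C{u,v} is {v^4, u^2}; counting standard monomials gives mu = 8. Corank 2; j^3 = u^3 is a perfect cube, so E-series; the 5-jet and mu = 8 give E_8. f is A_3 but g is E_8, hence not right-equivalent.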